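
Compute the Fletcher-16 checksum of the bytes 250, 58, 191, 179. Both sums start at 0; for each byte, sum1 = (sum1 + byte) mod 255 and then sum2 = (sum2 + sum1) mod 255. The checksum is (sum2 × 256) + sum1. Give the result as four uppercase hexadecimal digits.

CDA8

Running sums (mod 255):
  after byte 0 (250): sum1=250, sum2=250
  after byte 1 (58): sum1=53, sum2=48
  after byte 2 (191): sum1=244, sum2=37
  after byte 3 (179): sum1=168, sum2=205
Checksum = sum2·256 + sum1 = 205·256 + 168 = 52648 = 0xCDA8.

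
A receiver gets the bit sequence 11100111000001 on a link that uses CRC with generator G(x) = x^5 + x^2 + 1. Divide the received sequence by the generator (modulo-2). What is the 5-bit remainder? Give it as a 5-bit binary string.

00111

Modulo-2 division of 11100111000001 by 100101:
  pos 0: 111001 XOR 100101 = 011100
  pos 1: 111001 XOR 100101 = 011100
  pos 2: 111001 XOR 100101 = 011100
  pos 3: 111000 XOR 100101 = 011101
  pos 4: 111010 XOR 100101 = 011111
  pos 5: 111110 XOR 100101 = 011011
  pos 6: 110110 XOR 100101 = 010011
  pos 7: 100110 XOR 100101 = 000011
Remainder = 00111 (nonzero — an error is detected).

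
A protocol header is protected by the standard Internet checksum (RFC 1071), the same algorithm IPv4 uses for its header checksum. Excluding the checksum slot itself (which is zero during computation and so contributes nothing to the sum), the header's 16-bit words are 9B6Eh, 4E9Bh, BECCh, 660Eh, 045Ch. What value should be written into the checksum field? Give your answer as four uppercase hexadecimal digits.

ECBE

One's-complement addition (fold any carry out of bit 15 back into bit 0):
  0x9B6E + 0x4E9B = 0x0EA09
  0xEA09 + 0xBECC = 0x1A8D5 → wrap carry → 0xA8D6
  0xA8D6 + 0x660E = 0x10EE4 → wrap carry → 0x0EE5
  0x0EE5 + 0x045C = 0x01341
One's-complement sum = 0x1341.
Checksum = ~0x1341 & 0xFFFF = 0xECBE.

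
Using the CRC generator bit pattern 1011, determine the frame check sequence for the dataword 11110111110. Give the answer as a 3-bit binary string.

Append 3 zeros: 11110111110000. Divide by 1011 (XOR where the leading bit is 1):
  pos 0: 1111 XOR 1011 = 0100
  pos 1: 1000 XOR 1011 = 0011
  pos 3: 1111 XOR 1011 = 0100
  pos 4: 1001 XOR 1011 = 0010
  pos 6: 1011 XOR 1011 = 0000
Remainder (last 3 bits) = 000. This is the CRC / FCS.

000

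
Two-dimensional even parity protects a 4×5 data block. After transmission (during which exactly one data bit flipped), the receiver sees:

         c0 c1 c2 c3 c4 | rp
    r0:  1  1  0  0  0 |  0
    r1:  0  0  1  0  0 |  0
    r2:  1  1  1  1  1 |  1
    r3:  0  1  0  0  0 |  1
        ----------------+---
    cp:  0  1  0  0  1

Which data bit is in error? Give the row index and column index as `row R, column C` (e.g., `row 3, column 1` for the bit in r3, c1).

row 1, column 3

Recompute each row's even parity and compare to rp:
  r0: data parity 0, sent rp 0 → ok
  r1: data parity 1, sent rp 0 → mismatch
  r2: data parity 1, sent rp 1 → ok
  r3: data parity 1, sent rp 1 → ok
Recompute each column's even parity and compare to cp:
  c0: data parity 0, sent cp 0 → ok
  c1: data parity 1, sent cp 1 → ok
  c2: data parity 0, sent cp 0 → ok
  c3: data parity 1, sent cp 0 → mismatch
  c4: data parity 1, sent cp 1 → ok
Exactly one row (r1) and one column (c3) fail → the flipped bit is at their intersection.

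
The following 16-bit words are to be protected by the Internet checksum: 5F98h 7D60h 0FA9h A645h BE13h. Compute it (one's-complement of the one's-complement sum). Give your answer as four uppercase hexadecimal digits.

One's-complement addition (fold any carry out of bit 15 back into bit 0):
  0x5F98 + 0x7D60 = 0x0DCF8
  0xDCF8 + 0x0FA9 = 0x0ECA1
  0xECA1 + 0xA645 = 0x192E6 → wrap carry → 0x92E7
  0x92E7 + 0xBE13 = 0x150FA → wrap carry → 0x50FB
One's-complement sum = 0x50FB.
Checksum = ~0x50FB & 0xFFFF = 0xAF04.

AF04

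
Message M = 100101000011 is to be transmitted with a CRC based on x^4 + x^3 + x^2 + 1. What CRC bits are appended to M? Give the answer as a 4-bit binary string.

Append 4 zeros: 1001010000110000. Divide by 11101 (XOR where the leading bit is 1):
  pos 0: 10010 XOR 11101 = 01111
  pos 1: 11111 XOR 11101 = 00010
  pos 4: 10000 XOR 11101 = 01101
  pos 5: 11010 XOR 11101 = 00111
  pos 7: 11111 XOR 11101 = 00010
  pos 10: 10000 XOR 11101 = 01101
  pos 11: 11010 XOR 11101 = 00111
Remainder (last 4 bits) = 0111. This is the CRC / FCS.

0111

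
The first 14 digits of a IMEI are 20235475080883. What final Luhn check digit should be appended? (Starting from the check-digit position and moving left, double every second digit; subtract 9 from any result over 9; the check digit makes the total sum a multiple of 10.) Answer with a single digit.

Partial digits right→left: 3 8 8 0 8 0 5 7 4 5 3 2 0 2
Double every second digit counting from the check-digit position (so the 1st, 3rd, 5th, ... of the partial from the right).
  doubled (with −9 where >9): 6 7 7 1 8 6 0 → sum 35
  kept as-is: 8 0 0 7 5 2 2 → sum 24
Total = 35 + 24 = 59.
Check digit = (10 − (59 mod 10)) mod 10 = 1.

1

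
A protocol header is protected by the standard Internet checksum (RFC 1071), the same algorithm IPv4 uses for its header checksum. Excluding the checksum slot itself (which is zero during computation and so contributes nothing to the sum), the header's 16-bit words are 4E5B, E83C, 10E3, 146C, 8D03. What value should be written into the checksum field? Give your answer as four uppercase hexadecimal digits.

1715

One's-complement addition (fold any carry out of bit 15 back into bit 0):
  0x4E5B + 0xE83C = 0x13697 → wrap carry → 0x3698
  0x3698 + 0x10E3 = 0x0477B
  0x477B + 0x146C = 0x05BE7
  0x5BE7 + 0x8D03 = 0x0E8EA
One's-complement sum = 0xE8EA.
Checksum = ~0xE8EA & 0xFFFF = 0x1715.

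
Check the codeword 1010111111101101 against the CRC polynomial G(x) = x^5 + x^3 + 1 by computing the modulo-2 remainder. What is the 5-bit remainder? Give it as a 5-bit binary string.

Modulo-2 division of 1010111111101101 by 101001:
  pos 0: 101011 XOR 101001 = 000010
  pos 4: 101111 XOR 101001 = 000110
  pos 7: 110101 XOR 101001 = 011100
  pos 8: 111001 XOR 101001 = 010000
  pos 9: 100000 XOR 101001 = 001001
Remainder = 10011 (nonzero — an error is detected).

10011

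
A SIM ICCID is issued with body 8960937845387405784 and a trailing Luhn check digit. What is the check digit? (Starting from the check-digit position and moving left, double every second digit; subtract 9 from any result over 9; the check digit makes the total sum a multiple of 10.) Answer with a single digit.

4

Partial digits right→left: 4 8 7 5 0 4 7 8 3 5 4 8 7 3 9 0 6 9 8
Double every second digit counting from the check-digit position (so the 1st, 3rd, 5th, ... of the partial from the right).
  doubled (with −9 where >9): 8 5 0 5 6 8 5 9 3 7 → sum 56
  kept as-is: 8 5 4 8 5 8 3 0 9 → sum 50
Total = 56 + 50 = 106.
Check digit = (10 − (106 mod 10)) mod 10 = 4.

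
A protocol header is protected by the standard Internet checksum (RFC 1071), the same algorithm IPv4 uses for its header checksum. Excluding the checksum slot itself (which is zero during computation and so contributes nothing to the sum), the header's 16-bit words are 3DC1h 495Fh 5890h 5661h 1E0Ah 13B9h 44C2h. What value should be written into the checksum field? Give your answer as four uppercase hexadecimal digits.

5368

One's-complement addition (fold any carry out of bit 15 back into bit 0):
  0x3DC1 + 0x495F = 0x08720
  0x8720 + 0x5890 = 0x0DFB0
  0xDFB0 + 0x5661 = 0x13611 → wrap carry → 0x3612
  0x3612 + 0x1E0A = 0x0541C
  0x541C + 0x13B9 = 0x067D5
  0x67D5 + 0x44C2 = 0x0AC97
One's-complement sum = 0xAC97.
Checksum = ~0xAC97 & 0xFFFF = 0x5368.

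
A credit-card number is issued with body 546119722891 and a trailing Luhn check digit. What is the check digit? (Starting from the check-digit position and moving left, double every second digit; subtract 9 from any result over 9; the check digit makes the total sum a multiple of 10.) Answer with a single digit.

Partial digits right→left: 1 9 8 2 2 7 9 1 1 6 4 5
Double every second digit counting from the check-digit position (so the 1st, 3rd, 5th, ... of the partial from the right).
  doubled (with −9 where >9): 2 7 4 9 2 8 → sum 32
  kept as-is: 9 2 7 1 6 5 → sum 30
Total = 32 + 30 = 62.
Check digit = (10 − (62 mod 10)) mod 10 = 8.

8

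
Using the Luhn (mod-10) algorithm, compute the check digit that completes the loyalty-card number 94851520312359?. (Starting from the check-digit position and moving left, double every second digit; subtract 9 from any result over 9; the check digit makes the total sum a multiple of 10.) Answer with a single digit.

3

Partial digits right→left: 9 5 3 2 1 3 0 2 5 1 5 8 4 9
Double every second digit counting from the check-digit position (so the 1st, 3rd, 5th, ... of the partial from the right).
  doubled (with −9 where >9): 9 6 2 0 1 1 8 → sum 27
  kept as-is: 5 2 3 2 1 8 9 → sum 30
Total = 27 + 30 = 57.
Check digit = (10 − (57 mod 10)) mod 10 = 3.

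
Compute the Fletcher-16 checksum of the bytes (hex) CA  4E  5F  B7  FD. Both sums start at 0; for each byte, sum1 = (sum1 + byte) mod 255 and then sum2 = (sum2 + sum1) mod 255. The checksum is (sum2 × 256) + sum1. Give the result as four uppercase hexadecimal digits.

BA2E

Running sums (mod 255):
  after byte 0 (CA): sum1=202, sum2=202
  after byte 1 (4E): sum1=25, sum2=227
  after byte 2 (5F): sum1=120, sum2=92
  after byte 3 (B7): sum1=48, sum2=140
  after byte 4 (FD): sum1=46, sum2=186
Checksum = sum2·256 + sum1 = 186·256 + 46 = 47662 = 0xBA2E.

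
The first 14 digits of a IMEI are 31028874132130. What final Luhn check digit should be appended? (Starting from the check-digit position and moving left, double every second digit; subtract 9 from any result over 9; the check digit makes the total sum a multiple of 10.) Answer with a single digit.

Partial digits right→left: 0 3 1 2 3 1 4 7 8 8 2 0 1 3
Double every second digit counting from the check-digit position (so the 1st, 3rd, 5th, ... of the partial from the right).
  doubled (with −9 where >9): 0 2 6 8 7 4 2 → sum 29
  kept as-is: 3 2 1 7 8 0 3 → sum 24
Total = 29 + 24 = 53.
Check digit = (10 − (53 mod 10)) mod 10 = 7.

7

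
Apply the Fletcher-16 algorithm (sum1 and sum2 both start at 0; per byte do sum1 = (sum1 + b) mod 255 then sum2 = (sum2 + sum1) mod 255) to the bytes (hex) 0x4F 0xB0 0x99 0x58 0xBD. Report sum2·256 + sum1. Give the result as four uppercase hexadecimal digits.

Running sums (mod 255):
  after byte 0 (0x4F): sum1=79, sum2=79
  after byte 1 (0xB0): sum1=0, sum2=79
  after byte 2 (0x99): sum1=153, sum2=232
  after byte 3 (0x58): sum1=241, sum2=218
  after byte 4 (0xBD): sum1=175, sum2=138
Checksum = sum2·256 + sum1 = 138·256 + 175 = 35503 = 0x8AAF.

8AAF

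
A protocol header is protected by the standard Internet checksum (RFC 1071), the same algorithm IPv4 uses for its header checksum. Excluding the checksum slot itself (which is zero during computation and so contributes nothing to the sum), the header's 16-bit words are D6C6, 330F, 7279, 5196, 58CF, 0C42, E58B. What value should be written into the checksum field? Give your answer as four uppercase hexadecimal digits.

One's-complement addition (fold any carry out of bit 15 back into bit 0):
  0xD6C6 + 0x330F = 0x109D5 → wrap carry → 0x09D6
  0x09D6 + 0x7279 = 0x07C4F
  0x7C4F + 0x5196 = 0x0CDE5
  0xCDE5 + 0x58CF = 0x126B4 → wrap carry → 0x26B5
  0x26B5 + 0x0C42 = 0x032F7
  0x32F7 + 0xE58B = 0x11882 → wrap carry → 0x1883
One's-complement sum = 0x1883.
Checksum = ~0x1883 & 0xFFFF = 0xE77C.

E77C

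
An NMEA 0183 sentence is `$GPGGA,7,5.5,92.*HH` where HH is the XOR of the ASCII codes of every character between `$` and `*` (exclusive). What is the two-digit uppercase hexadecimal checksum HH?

46

XOR the ASCII codes of the payload characters:
  'G' = 0x47 → acc = 0x47
  'P' = 0x50 → acc = 0x17
  'G' = 0x47 → acc = 0x50
  'G' = 0x47 → acc = 0x17
  'A' = 0x41 → acc = 0x56
  ',' = 0x2C → acc = 0x7A
  '7' = 0x37 → acc = 0x4D
  ',' = 0x2C → acc = 0x61
  '5' = 0x35 → acc = 0x54
  '.' = 0x2E → acc = 0x7A
  '5' = 0x35 → acc = 0x4F
  ',' = 0x2C → acc = 0x63
  '9' = 0x39 → acc = 0x5A
  '2' = 0x32 → acc = 0x68
  '.' = 0x2E → acc = 0x46
Checksum = 0x46.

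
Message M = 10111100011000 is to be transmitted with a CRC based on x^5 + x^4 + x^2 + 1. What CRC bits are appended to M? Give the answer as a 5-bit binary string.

10011

Append 5 zeros: 1011110001100000000. Divide by 110101 (XOR where the leading bit is 1):
  pos 0: 101111 XOR 110101 = 011010
  pos 1: 110100 XOR 110101 = 000001
  pos 6: 100110 XOR 110101 = 010011
  pos 7: 100110 XOR 110101 = 010011
  pos 8: 100110 XOR 110101 = 010011
  pos 9: 100110 XOR 110101 = 010011
  pos 10: 100110 XOR 110101 = 010011
  pos 11: 100110 XOR 110101 = 010011
  pos 12: 100110 XOR 110101 = 010011
  pos 13: 100110 XOR 110101 = 010011
Remainder (last 5 bits) = 10011. This is the CRC / FCS.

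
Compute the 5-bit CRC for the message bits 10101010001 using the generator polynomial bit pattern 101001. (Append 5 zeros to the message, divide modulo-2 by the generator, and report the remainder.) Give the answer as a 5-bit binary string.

Append 5 zeros: 1010101000100000. Divide by 101001 (XOR where the leading bit is 1):
  pos 0: 101010 XOR 101001 = 000011
  pos 4: 111000 XOR 101001 = 010001
  pos 5: 100011 XOR 101001 = 001010
  pos 7: 101000 XOR 101001 = 000001
Remainder (last 5 bits) = 01000. This is the CRC / FCS.

01000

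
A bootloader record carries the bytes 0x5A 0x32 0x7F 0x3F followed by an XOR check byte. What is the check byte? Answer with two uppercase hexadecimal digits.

28

XOR the bytes together:
  start with 0x5A
  0x5A ⊕ 0x32 = 0x68
  0x68 ⊕ 0x7F = 0x17
  0x17 ⊕ 0x3F = 0x28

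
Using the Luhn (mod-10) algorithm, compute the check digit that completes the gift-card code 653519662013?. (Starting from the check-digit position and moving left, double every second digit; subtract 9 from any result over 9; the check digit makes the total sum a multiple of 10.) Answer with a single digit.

Partial digits right→left: 3 1 0 2 6 6 9 1 5 3 5 6
Double every second digit counting from the check-digit position (so the 1st, 3rd, 5th, ... of the partial from the right).
  doubled (with −9 where >9): 6 0 3 9 1 1 → sum 20
  kept as-is: 1 2 6 1 3 6 → sum 19
Total = 20 + 19 = 39.
Check digit = (10 − (39 mod 10)) mod 10 = 1.

1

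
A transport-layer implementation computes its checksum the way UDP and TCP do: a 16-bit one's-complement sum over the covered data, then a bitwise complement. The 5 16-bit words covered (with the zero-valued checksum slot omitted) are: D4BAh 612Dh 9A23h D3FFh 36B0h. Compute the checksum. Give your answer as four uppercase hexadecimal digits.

One's-complement addition (fold any carry out of bit 15 back into bit 0):
  0xD4BA + 0x612D = 0x135E7 → wrap carry → 0x35E8
  0x35E8 + 0x9A23 = 0x0D00B
  0xD00B + 0xD3FF = 0x1A40A → wrap carry → 0xA40B
  0xA40B + 0x36B0 = 0x0DABB
One's-complement sum = 0xDABB.
Checksum = ~0xDABB & 0xFFFF = 0x2544.

2544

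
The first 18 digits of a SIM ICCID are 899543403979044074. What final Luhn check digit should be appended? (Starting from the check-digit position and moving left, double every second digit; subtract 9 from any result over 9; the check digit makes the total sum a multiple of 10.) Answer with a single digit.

4

Partial digits right→left: 4 7 0 4 4 0 9 7 9 3 0 4 3 4 5 9 9 8
Double every second digit counting from the check-digit position (so the 1st, 3rd, 5th, ... of the partial from the right).
  doubled (with −9 where >9): 8 0 8 9 9 0 6 1 9 → sum 50
  kept as-is: 7 4 0 7 3 4 4 9 8 → sum 46
Total = 50 + 46 = 96.
Check digit = (10 − (96 mod 10)) mod 10 = 4.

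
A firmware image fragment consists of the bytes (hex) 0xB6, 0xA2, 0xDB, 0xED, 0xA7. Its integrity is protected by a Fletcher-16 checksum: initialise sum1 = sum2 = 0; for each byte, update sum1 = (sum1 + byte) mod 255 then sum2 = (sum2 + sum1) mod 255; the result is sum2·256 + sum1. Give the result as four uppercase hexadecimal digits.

Running sums (mod 255):
  after byte 0 (0xB6): sum1=182, sum2=182
  after byte 1 (0xA2): sum1=89, sum2=16
  after byte 2 (0xDB): sum1=53, sum2=69
  after byte 3 (0xED): sum1=35, sum2=104
  after byte 4 (0xA7): sum1=202, sum2=51
Checksum = sum2·256 + sum1 = 51·256 + 202 = 13258 = 0x33CA.

33CA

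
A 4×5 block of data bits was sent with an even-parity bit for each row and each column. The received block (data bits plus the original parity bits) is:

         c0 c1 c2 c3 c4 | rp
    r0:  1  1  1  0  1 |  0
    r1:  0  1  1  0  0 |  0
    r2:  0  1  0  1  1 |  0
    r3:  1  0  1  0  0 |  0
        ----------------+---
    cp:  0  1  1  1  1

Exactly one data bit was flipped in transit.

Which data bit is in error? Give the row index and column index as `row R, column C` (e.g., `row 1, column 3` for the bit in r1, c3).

row 2, column 4

Recompute each row's even parity and compare to rp:
  r0: data parity 0, sent rp 0 → ok
  r1: data parity 0, sent rp 0 → ok
  r2: data parity 1, sent rp 0 → mismatch
  r3: data parity 0, sent rp 0 → ok
Recompute each column's even parity and compare to cp:
  c0: data parity 0, sent cp 0 → ok
  c1: data parity 1, sent cp 1 → ok
  c2: data parity 1, sent cp 1 → ok
  c3: data parity 1, sent cp 1 → ok
  c4: data parity 0, sent cp 1 → mismatch
Exactly one row (r2) and one column (c4) fail → the flipped bit is at their intersection.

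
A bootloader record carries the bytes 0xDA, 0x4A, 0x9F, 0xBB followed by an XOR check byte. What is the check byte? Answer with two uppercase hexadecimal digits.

B4

XOR the bytes together:
  start with 0xDA
  0xDA ⊕ 0x4A = 0x90
  0x90 ⊕ 0x9F = 0x0F
  0x0F ⊕ 0xBB = 0xB4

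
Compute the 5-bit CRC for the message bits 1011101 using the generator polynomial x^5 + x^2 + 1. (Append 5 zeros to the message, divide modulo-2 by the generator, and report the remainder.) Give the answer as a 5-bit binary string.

00001

Append 5 zeros: 101110100000. Divide by 100101 (XOR where the leading bit is 1):
  pos 0: 101110 XOR 100101 = 001011
  pos 2: 101110 XOR 100101 = 001011
  pos 4: 101100 XOR 100101 = 001001
  pos 6: 100100 XOR 100101 = 000001
Remainder (last 5 bits) = 00001. This is the CRC / FCS.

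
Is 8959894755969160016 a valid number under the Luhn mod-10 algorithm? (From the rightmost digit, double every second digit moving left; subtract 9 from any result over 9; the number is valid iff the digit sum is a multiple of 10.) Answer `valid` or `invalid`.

From the right, keep odd positions and double even positions (subtract 9 from any doubled value over 9):
  doubled (positions 2,4,...): 2 0 2 3 1 5 9 9 9 → sum 40
  kept (positions 1,3,...): 6 0 6 9 9 5 4 8 5 8 → sum 60
Total = 100.
100 mod 10 = 0, so the number is valid.

valid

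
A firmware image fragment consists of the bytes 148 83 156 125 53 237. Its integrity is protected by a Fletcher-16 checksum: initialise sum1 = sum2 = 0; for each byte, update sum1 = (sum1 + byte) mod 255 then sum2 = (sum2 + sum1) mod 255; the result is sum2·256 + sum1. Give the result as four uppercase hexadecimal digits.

Running sums (mod 255):
  after byte 0 (148): sum1=148, sum2=148
  after byte 1 (83): sum1=231, sum2=124
  after byte 2 (156): sum1=132, sum2=1
  after byte 3 (125): sum1=2, sum2=3
  after byte 4 (53): sum1=55, sum2=58
  after byte 5 (237): sum1=37, sum2=95
Checksum = sum2·256 + sum1 = 95·256 + 37 = 24357 = 0x5F25.

5F25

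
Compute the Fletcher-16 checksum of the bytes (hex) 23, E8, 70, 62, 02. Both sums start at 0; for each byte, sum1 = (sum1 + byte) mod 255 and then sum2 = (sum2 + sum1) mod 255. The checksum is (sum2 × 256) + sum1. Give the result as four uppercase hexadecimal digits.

Running sums (mod 255):
  after byte 0 (23): sum1=35, sum2=35
  after byte 1 (E8): sum1=12, sum2=47
  after byte 2 (70): sum1=124, sum2=171
  after byte 3 (62): sum1=222, sum2=138
  after byte 4 (02): sum1=224, sum2=107
Checksum = sum2·256 + sum1 = 107·256 + 224 = 27616 = 0x6BE0.

6BE0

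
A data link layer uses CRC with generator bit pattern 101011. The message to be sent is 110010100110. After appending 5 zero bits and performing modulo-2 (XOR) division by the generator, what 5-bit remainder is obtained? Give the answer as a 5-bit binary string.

Append 5 zeros: 11001010011000000. Divide by 101011 (XOR where the leading bit is 1):
  pos 0: 110010 XOR 101011 = 011001
  pos 1: 110011 XOR 101011 = 011000
  pos 2: 110000 XOR 101011 = 011011
  pos 3: 110110 XOR 101011 = 011101
  pos 4: 111011 XOR 101011 = 010000
  pos 5: 100001 XOR 101011 = 001010
  pos 7: 101000 XOR 101011 = 000011
  pos 11: 110000 XOR 101011 = 011011
Remainder (last 5 bits) = 11011. This is the CRC / FCS.

11011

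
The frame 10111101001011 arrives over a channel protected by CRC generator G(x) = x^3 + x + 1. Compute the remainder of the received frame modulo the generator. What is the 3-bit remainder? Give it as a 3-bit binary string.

Modulo-2 division of 10111101001011 by 1011:
  pos 0: 1011 XOR 1011 = 0000
  pos 4: 1101 XOR 1011 = 0110
  pos 5: 1100 XOR 1011 = 0111
  pos 6: 1110 XOR 1011 = 0101
  pos 7: 1011 XOR 1011 = 0000
Remainder = 011 (nonzero — an error is detected).

011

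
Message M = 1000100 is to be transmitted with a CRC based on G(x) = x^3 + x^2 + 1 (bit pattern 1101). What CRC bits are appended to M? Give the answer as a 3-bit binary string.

Append 3 zeros: 1000100000. Divide by 1101 (XOR where the leading bit is 1):
  pos 0: 1000 XOR 1101 = 0101
  pos 1: 1011 XOR 1101 = 0110
  pos 2: 1100 XOR 1101 = 0001
  pos 5: 1000 XOR 1101 = 0101
  pos 6: 1010 XOR 1101 = 0111
Remainder (last 3 bits) = 111. This is the CRC / FCS.

111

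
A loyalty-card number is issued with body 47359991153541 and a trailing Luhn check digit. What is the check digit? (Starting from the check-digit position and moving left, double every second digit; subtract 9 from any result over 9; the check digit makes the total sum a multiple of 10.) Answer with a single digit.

Partial digits right→left: 1 4 5 3 5 1 1 9 9 9 5 3 7 4
Double every second digit counting from the check-digit position (so the 1st, 3rd, 5th, ... of the partial from the right).
  doubled (with −9 where >9): 2 1 1 2 9 1 5 → sum 21
  kept as-is: 4 3 1 9 9 3 4 → sum 33
Total = 21 + 33 = 54.
Check digit = (10 − (54 mod 10)) mod 10 = 6.

6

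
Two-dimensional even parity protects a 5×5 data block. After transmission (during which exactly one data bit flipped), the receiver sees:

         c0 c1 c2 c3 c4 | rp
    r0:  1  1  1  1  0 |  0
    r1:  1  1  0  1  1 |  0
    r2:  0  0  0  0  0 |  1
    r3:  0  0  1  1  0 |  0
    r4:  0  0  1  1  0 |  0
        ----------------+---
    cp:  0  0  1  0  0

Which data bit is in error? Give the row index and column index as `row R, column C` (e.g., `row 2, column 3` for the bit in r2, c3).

Recompute each row's even parity and compare to rp:
  r0: data parity 0, sent rp 0 → ok
  r1: data parity 0, sent rp 0 → ok
  r2: data parity 0, sent rp 1 → mismatch
  r3: data parity 0, sent rp 0 → ok
  r4: data parity 0, sent rp 0 → ok
Recompute each column's even parity and compare to cp:
  c0: data parity 0, sent cp 0 → ok
  c1: data parity 0, sent cp 0 → ok
  c2: data parity 1, sent cp 1 → ok
  c3: data parity 0, sent cp 0 → ok
  c4: data parity 1, sent cp 0 → mismatch
Exactly one row (r2) and one column (c4) fail → the flipped bit is at their intersection.

row 2, column 4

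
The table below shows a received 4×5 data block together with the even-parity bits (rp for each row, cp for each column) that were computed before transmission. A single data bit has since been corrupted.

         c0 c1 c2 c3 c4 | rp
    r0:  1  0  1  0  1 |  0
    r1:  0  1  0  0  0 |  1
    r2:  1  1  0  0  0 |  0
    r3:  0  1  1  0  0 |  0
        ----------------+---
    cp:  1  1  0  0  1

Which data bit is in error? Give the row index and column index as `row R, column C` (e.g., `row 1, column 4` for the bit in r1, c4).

row 0, column 0

Recompute each row's even parity and compare to rp:
  r0: data parity 1, sent rp 0 → mismatch
  r1: data parity 1, sent rp 1 → ok
  r2: data parity 0, sent rp 0 → ok
  r3: data parity 0, sent rp 0 → ok
Recompute each column's even parity and compare to cp:
  c0: data parity 0, sent cp 1 → mismatch
  c1: data parity 1, sent cp 1 → ok
  c2: data parity 0, sent cp 0 → ok
  c3: data parity 0, sent cp 0 → ok
  c4: data parity 1, sent cp 1 → ok
Exactly one row (r0) and one column (c0) fail → the flipped bit is at their intersection.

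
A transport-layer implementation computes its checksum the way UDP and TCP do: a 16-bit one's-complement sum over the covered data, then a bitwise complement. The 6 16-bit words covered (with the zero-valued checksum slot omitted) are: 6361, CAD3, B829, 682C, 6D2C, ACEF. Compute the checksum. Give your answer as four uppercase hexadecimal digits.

One's-complement addition (fold any carry out of bit 15 back into bit 0):
  0x6361 + 0xCAD3 = 0x12E34 → wrap carry → 0x2E35
  0x2E35 + 0xB829 = 0x0E65E
  0xE65E + 0x682C = 0x14E8A → wrap carry → 0x4E8B
  0x4E8B + 0x6D2C = 0x0BBB7
  0xBBB7 + 0xACEF = 0x168A6 → wrap carry → 0x68A7
One's-complement sum = 0x68A7.
Checksum = ~0x68A7 & 0xFFFF = 0x9758.

9758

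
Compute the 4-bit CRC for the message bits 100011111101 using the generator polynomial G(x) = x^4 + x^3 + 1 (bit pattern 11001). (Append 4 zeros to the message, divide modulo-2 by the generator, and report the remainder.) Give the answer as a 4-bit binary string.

Append 4 zeros: 1000111111010000. Divide by 11001 (XOR where the leading bit is 1):
  pos 0: 10001 XOR 11001 = 01000
  pos 1: 10001 XOR 11001 = 01000
  pos 2: 10001 XOR 11001 = 01000
  pos 3: 10001 XOR 11001 = 01000
  pos 4: 10001 XOR 11001 = 01000
  pos 5: 10001 XOR 11001 = 01000
  pos 6: 10000 XOR 11001 = 01001
  pos 7: 10011 XOR 11001 = 01010
  pos 8: 10100 XOR 11001 = 01101
  pos 9: 11010 XOR 11001 = 00011
Remainder (last 4 bits) = 1100. This is the CRC / FCS.

1100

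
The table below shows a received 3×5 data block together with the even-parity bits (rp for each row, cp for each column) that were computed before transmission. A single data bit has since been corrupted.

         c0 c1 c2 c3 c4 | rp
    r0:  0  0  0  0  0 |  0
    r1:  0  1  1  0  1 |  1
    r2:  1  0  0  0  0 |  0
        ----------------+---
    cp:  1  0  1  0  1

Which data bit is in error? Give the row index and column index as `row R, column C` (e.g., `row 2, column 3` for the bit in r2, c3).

row 2, column 1

Recompute each row's even parity and compare to rp:
  r0: data parity 0, sent rp 0 → ok
  r1: data parity 1, sent rp 1 → ok
  r2: data parity 1, sent rp 0 → mismatch
Recompute each column's even parity and compare to cp:
  c0: data parity 1, sent cp 1 → ok
  c1: data parity 1, sent cp 0 → mismatch
  c2: data parity 1, sent cp 1 → ok
  c3: data parity 0, sent cp 0 → ok
  c4: data parity 1, sent cp 1 → ok
Exactly one row (r2) and one column (c1) fail → the flipped bit is at their intersection.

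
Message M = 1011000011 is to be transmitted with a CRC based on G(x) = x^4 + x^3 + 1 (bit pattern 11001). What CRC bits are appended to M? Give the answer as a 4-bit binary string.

0011

Append 4 zeros: 10110000110000. Divide by 11001 (XOR where the leading bit is 1):
  pos 0: 10110 XOR 11001 = 01111
  pos 1: 11110 XOR 11001 = 00111
  pos 3: 11100 XOR 11001 = 00101
  pos 5: 10111 XOR 11001 = 01110
  pos 6: 11100 XOR 11001 = 00101
  pos 8: 10100 XOR 11001 = 01101
  pos 9: 11010 XOR 11001 = 00011
Remainder (last 4 bits) = 0011. This is the CRC / FCS.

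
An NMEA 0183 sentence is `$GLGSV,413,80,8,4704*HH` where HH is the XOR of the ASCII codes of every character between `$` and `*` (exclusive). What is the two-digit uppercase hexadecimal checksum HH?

XOR the ASCII codes of the payload characters:
  'G' = 0x47 → acc = 0x47
  'L' = 0x4C → acc = 0x0B
  'G' = 0x47 → acc = 0x4C
  'S' = 0x53 → acc = 0x1F
  'V' = 0x56 → acc = 0x49
  ',' = 0x2C → acc = 0x65
  '4' = 0x34 → acc = 0x51
  '1' = 0x31 → acc = 0x60
  '3' = 0x33 → acc = 0x53
  ',' = 0x2C → acc = 0x7F
  '8' = 0x38 → acc = 0x47
  '0' = 0x30 → acc = 0x77
  ',' = 0x2C → acc = 0x5B
  '8' = 0x38 → acc = 0x63
  ',' = 0x2C → acc = 0x4F
  '4' = 0x34 → acc = 0x7B
  '7' = 0x37 → acc = 0x4C
  '0' = 0x30 → acc = 0x7C
  '4' = 0x34 → acc = 0x48
Checksum = 0x48.

48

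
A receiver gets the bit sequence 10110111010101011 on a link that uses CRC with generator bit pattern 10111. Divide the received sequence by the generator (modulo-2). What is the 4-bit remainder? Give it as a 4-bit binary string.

Modulo-2 division of 10110111010101011 by 10111:
  pos 0: 10110 XOR 10111 = 00001
  pos 4: 11110 XOR 10111 = 01001
  pos 5: 10011 XOR 10111 = 00100
  pos 7: 10001 XOR 10111 = 00110
  pos 9: 11001 XOR 10111 = 01110
  pos 10: 11100 XOR 10111 = 01011
  pos 11: 10111 XOR 10111 = 00000
Remainder = 0001 (nonzero — an error is detected).

0001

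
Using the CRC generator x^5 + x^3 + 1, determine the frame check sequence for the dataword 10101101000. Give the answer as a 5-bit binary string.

Append 5 zeros: 1010110100000000. Divide by 101001 (XOR where the leading bit is 1):
  pos 0: 101011 XOR 101001 = 000010
  pos 4: 100100 XOR 101001 = 001101
  pos 6: 110100 XOR 101001 = 011101
  pos 7: 111010 XOR 101001 = 010011
  pos 8: 100110 XOR 101001 = 001111
  pos 10: 111100 XOR 101001 = 010101
Remainder (last 5 bits) = 10101. This is the CRC / FCS.

10101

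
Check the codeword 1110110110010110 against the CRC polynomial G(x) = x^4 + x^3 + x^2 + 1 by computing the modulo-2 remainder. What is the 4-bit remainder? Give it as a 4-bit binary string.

0000

Modulo-2 division of 1110110110010110 by 11101:
  pos 0: 11101 XOR 11101 = 00000
  pos 5: 10110 XOR 11101 = 01011
  pos 6: 10110 XOR 11101 = 01011
  pos 7: 10111 XOR 11101 = 01010
  pos 8: 10100 XOR 11101 = 01001
  pos 9: 10011 XOR 11101 = 01110
  pos 10: 11101 XOR 11101 = 00000
Remainder = 0000 (zero — the frame passes the CRC check).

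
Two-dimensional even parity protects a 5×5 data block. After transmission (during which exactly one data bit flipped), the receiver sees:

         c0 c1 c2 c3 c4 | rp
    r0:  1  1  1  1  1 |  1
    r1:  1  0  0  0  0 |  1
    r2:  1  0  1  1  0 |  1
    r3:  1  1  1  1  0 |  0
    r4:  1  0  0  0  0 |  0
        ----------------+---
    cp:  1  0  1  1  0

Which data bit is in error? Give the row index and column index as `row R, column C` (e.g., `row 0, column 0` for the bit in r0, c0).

row 4, column 4

Recompute each row's even parity and compare to rp:
  r0: data parity 1, sent rp 1 → ok
  r1: data parity 1, sent rp 1 → ok
  r2: data parity 1, sent rp 1 → ok
  r3: data parity 0, sent rp 0 → ok
  r4: data parity 1, sent rp 0 → mismatch
Recompute each column's even parity and compare to cp:
  c0: data parity 1, sent cp 1 → ok
  c1: data parity 0, sent cp 0 → ok
  c2: data parity 1, sent cp 1 → ok
  c3: data parity 1, sent cp 1 → ok
  c4: data parity 1, sent cp 0 → mismatch
Exactly one row (r4) and one column (c4) fail → the flipped bit is at their intersection.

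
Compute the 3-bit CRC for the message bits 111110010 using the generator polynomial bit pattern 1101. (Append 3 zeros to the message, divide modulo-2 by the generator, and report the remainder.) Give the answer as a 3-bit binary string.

Append 3 zeros: 111110010000. Divide by 1101 (XOR where the leading bit is 1):
  pos 0: 1111 XOR 1101 = 0010
  pos 2: 1010 XOR 1101 = 0111
  pos 3: 1110 XOR 1101 = 0011
  pos 5: 1110 XOR 1101 = 0011
  pos 7: 1100 XOR 1101 = 0001
Remainder (last 3 bits) = 010. This is the CRC / FCS.

010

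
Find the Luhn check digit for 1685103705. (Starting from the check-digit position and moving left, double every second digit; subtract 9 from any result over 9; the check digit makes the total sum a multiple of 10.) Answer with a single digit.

Partial digits right→left: 5 0 7 3 0 1 5 8 6 1
Double every second digit counting from the check-digit position (so the 1st, 3rd, 5th, ... of the partial from the right).
  doubled (with −9 where >9): 1 5 0 1 3 → sum 10
  kept as-is: 0 3 1 8 1 → sum 13
Total = 10 + 13 = 23.
Check digit = (10 − (23 mod 10)) mod 10 = 7.

7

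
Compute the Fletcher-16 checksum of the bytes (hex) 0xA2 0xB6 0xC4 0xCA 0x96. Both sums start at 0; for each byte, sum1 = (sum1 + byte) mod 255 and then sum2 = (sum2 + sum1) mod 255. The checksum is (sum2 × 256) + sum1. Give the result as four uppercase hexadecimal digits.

827F

Running sums (mod 255):
  after byte 0 (0xA2): sum1=162, sum2=162
  after byte 1 (0xB6): sum1=89, sum2=251
  after byte 2 (0xC4): sum1=30, sum2=26
  after byte 3 (0xCA): sum1=232, sum2=3
  after byte 4 (0x96): sum1=127, sum2=130
Checksum = sum2·256 + sum1 = 130·256 + 127 = 33407 = 0x827F.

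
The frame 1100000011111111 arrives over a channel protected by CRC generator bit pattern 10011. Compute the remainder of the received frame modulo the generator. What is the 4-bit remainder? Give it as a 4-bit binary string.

0101

Modulo-2 division of 1100000011111111 by 10011:
  pos 0: 11000 XOR 10011 = 01011
  pos 1: 10110 XOR 10011 = 00101
  pos 3: 10100 XOR 10011 = 00111
  pos 5: 11111 XOR 10011 = 01100
  pos 6: 11001 XOR 10011 = 01010
  pos 7: 10101 XOR 10011 = 00110
  pos 9: 11011 XOR 10011 = 01000
  pos 10: 10001 XOR 10011 = 00010
Remainder = 0101 (nonzero — an error is detected).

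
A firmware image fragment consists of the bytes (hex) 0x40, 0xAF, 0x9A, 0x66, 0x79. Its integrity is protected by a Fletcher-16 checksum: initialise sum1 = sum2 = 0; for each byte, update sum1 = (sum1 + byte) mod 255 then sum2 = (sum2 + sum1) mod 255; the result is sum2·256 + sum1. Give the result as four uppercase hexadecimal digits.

Running sums (mod 255):
  after byte 0 (0x40): sum1=64, sum2=64
  after byte 1 (0xAF): sum1=239, sum2=48
  after byte 2 (0x9A): sum1=138, sum2=186
  after byte 3 (0x66): sum1=240, sum2=171
  after byte 4 (0x79): sum1=106, sum2=22
Checksum = sum2·256 + sum1 = 22·256 + 106 = 5738 = 0x166A.

166A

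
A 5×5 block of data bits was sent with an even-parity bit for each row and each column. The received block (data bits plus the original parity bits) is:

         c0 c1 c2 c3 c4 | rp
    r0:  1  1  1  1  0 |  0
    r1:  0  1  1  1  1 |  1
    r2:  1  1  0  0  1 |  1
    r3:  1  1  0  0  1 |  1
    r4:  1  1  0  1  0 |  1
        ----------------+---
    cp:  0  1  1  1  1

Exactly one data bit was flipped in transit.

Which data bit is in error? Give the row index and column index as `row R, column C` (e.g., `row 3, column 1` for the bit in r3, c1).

row 1, column 2

Recompute each row's even parity and compare to rp:
  r0: data parity 0, sent rp 0 → ok
  r1: data parity 0, sent rp 1 → mismatch
  r2: data parity 1, sent rp 1 → ok
  r3: data parity 1, sent rp 1 → ok
  r4: data parity 1, sent rp 1 → ok
Recompute each column's even parity and compare to cp:
  c0: data parity 0, sent cp 0 → ok
  c1: data parity 1, sent cp 1 → ok
  c2: data parity 0, sent cp 1 → mismatch
  c3: data parity 1, sent cp 1 → ok
  c4: data parity 1, sent cp 1 → ok
Exactly one row (r1) and one column (c2) fail → the flipped bit is at their intersection.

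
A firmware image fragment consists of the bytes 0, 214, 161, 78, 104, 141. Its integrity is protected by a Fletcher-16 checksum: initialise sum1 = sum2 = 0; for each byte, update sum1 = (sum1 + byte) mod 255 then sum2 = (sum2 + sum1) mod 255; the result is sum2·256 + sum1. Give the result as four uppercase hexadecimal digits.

Running sums (mod 255):
  after byte 0 (0): sum1=0, sum2=0
  after byte 1 (214): sum1=214, sum2=214
  after byte 2 (161): sum1=120, sum2=79
  after byte 3 (78): sum1=198, sum2=22
  after byte 4 (104): sum1=47, sum2=69
  after byte 5 (141): sum1=188, sum2=2
Checksum = sum2·256 + sum1 = 2·256 + 188 = 700 = 0x02BC.

02BC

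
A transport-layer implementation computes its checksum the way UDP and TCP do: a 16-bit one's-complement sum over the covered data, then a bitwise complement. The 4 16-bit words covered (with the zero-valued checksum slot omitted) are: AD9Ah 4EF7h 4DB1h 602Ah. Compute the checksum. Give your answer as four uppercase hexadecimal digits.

One's-complement addition (fold any carry out of bit 15 back into bit 0):
  0xAD9A + 0x4EF7 = 0x0FC91
  0xFC91 + 0x4DB1 = 0x14A42 → wrap carry → 0x4A43
  0x4A43 + 0x602A = 0x0AA6D
One's-complement sum = 0xAA6D.
Checksum = ~0xAA6D & 0xFFFF = 0x5592.

5592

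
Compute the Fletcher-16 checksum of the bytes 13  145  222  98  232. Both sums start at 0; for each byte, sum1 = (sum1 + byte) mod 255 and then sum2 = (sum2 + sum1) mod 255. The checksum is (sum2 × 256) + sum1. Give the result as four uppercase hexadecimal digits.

D1C8

Running sums (mod 255):
  after byte 0 (13): sum1=13, sum2=13
  after byte 1 (145): sum1=158, sum2=171
  after byte 2 (222): sum1=125, sum2=41
  after byte 3 (98): sum1=223, sum2=9
  after byte 4 (232): sum1=200, sum2=209
Checksum = sum2·256 + sum1 = 209·256 + 200 = 53704 = 0xD1C8.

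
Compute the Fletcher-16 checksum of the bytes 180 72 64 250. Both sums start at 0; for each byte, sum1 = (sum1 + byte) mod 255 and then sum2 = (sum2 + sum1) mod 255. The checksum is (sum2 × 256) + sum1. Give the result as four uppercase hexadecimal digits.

2738

Running sums (mod 255):
  after byte 0 (180): sum1=180, sum2=180
  after byte 1 (72): sum1=252, sum2=177
  after byte 2 (64): sum1=61, sum2=238
  after byte 3 (250): sum1=56, sum2=39
Checksum = sum2·256 + sum1 = 39·256 + 56 = 10040 = 0x2738.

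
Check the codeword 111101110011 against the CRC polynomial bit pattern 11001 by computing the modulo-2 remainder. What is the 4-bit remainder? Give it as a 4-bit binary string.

0010

Modulo-2 division of 111101110011 by 11001:
  pos 0: 11110 XOR 11001 = 00111
  pos 2: 11111 XOR 11001 = 00110
  pos 4: 11010 XOR 11001 = 00011
  pos 7: 11011 XOR 11001 = 00010
Remainder = 0010 (nonzero — an error is detected).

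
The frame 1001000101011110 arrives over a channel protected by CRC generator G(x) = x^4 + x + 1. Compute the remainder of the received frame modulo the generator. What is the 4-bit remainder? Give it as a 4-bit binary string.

Modulo-2 division of 1001000101011110 by 10011:
  pos 0: 10010 XOR 10011 = 00001
  pos 4: 10010 XOR 10011 = 00001
  pos 8: 11011 XOR 10011 = 01000
  pos 9: 10001 XOR 10011 = 00010
Remainder = 1010 (nonzero — an error is detected).

1010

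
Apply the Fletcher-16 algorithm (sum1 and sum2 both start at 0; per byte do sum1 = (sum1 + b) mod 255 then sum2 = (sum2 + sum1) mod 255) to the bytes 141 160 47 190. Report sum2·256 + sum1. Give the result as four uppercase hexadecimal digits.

Running sums (mod 255):
  after byte 0 (141): sum1=141, sum2=141
  after byte 1 (160): sum1=46, sum2=187
  after byte 2 (47): sum1=93, sum2=25
  after byte 3 (190): sum1=28, sum2=53
Checksum = sum2·256 + sum1 = 53·256 + 28 = 13596 = 0x351C.

351C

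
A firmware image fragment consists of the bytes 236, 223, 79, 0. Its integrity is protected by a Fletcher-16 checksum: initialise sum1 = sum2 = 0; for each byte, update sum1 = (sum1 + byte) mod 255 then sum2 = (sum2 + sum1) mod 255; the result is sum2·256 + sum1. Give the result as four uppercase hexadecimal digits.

Running sums (mod 255):
  after byte 0 (236): sum1=236, sum2=236
  after byte 1 (223): sum1=204, sum2=185
  after byte 2 (79): sum1=28, sum2=213
  after byte 3 (0): sum1=28, sum2=241
Checksum = sum2·256 + sum1 = 241·256 + 28 = 61724 = 0xF11C.

F11C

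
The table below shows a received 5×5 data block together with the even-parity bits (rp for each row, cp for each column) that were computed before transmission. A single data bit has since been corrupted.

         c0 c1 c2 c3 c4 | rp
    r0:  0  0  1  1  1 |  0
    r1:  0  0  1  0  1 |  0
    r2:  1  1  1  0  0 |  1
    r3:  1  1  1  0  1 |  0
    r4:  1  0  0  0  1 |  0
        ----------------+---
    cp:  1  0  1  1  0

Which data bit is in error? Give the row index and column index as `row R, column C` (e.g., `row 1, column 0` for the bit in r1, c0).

row 0, column 2

Recompute each row's even parity and compare to rp:
  r0: data parity 1, sent rp 0 → mismatch
  r1: data parity 0, sent rp 0 → ok
  r2: data parity 1, sent rp 1 → ok
  r3: data parity 0, sent rp 0 → ok
  r4: data parity 0, sent rp 0 → ok
Recompute each column's even parity and compare to cp:
  c0: data parity 1, sent cp 1 → ok
  c1: data parity 0, sent cp 0 → ok
  c2: data parity 0, sent cp 1 → mismatch
  c3: data parity 1, sent cp 1 → ok
  c4: data parity 0, sent cp 0 → ok
Exactly one row (r0) and one column (c2) fail → the flipped bit is at their intersection.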